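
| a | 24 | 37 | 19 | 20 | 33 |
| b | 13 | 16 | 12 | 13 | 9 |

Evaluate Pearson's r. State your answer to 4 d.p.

n = 5, Σa = 133, Σb = 63, Σa² = 3795, Σb² = 819, Σab = 1689
nΣab − ΣaΣb = 8445 − 8379 = 66
nΣa² − (Σa)² = 18975 − 17689 = 1286; nΣb² − (Σb)² = 4095 − 3969 = 126
r = 66 / √(1286 × 126) = 66 / 402.5370 ≈ 0.1640

0.1640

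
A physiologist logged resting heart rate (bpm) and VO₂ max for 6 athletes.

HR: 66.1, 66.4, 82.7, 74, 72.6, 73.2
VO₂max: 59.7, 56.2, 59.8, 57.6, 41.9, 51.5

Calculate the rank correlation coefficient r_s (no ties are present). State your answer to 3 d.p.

0.257

Rank HR: 1, 2, 6, 5, 3, 4
Rank VO₂max: 5, 3, 6, 4, 1, 2
d = rank(HR) − rank(VO₂max): -4, -1, 0, 1, 2, 2; Σd² = 26
ρ = 1 − 6Σd² / [n(n²−1)] = 1 − 6×26 / (6×35) = 1 − 156/210 ≈ 0.257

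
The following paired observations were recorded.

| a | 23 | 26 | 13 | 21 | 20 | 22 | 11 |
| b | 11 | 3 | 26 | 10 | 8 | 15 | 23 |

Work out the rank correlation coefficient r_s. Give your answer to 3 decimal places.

Rank a: 6, 7, 2, 4, 3, 5, 1
Rank b: 4, 1, 7, 3, 2, 5, 6
d = rank(a) − rank(b): 2, 6, -5, 1, 1, 0, -5; Σd² = 92
ρ = 1 − 6Σd² / [n(n²−1)] = 1 − 6×92 / (7×48) = 1 − 552/336 ≈ -0.643

-0.643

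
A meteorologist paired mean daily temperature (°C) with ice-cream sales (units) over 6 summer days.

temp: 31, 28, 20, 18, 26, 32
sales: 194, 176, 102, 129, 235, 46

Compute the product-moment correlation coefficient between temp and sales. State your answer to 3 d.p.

n = 6, Σx = 155, Σy = 882, Σx² = 4169, Σy² = 152998, Σxy = 22886
nΣxy − ΣxΣy = 137316 − 136710 = 606
nΣx² − (Σx)² = 25014 − 24025 = 989; nΣy² − (Σy)² = 917988 − 777924 = 140064
r = 606 / √(989 × 140064) = 606 / 11769.5920 ≈ 0.051

0.051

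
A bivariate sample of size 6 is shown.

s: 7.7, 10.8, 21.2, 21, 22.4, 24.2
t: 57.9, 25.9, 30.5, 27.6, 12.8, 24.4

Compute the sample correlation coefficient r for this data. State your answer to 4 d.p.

-0.7264

n = 6, Σs = 107.3, Σt = 179.1, Σs² = 2153.77, Σt² = 6474.43, Σst = 2828.95
nΣst − ΣsΣt = 16973.7 − 19217.43 = -2243.73
nΣs² − (Σs)² = 12922.62 − 11513.29 = 1409.33; nΣt² − (Σt)² = 38846.58 − 32076.81 = 6769.77
r = -2243.73 / √(1409.33 × 6769.77) = -2243.73 / 3088.8250 ≈ -0.7264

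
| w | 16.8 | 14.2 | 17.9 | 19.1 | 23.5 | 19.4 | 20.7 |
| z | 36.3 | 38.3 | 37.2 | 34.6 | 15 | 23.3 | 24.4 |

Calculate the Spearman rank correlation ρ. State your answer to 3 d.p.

Rank w: 2, 1, 3, 4, 7, 5, 6
Rank z: 5, 7, 6, 4, 1, 2, 3
d = rank(w) − rank(z): -3, -6, -3, 0, 6, 3, 3; Σd² = 108
ρ = 1 − 6Σd² / [n(n²−1)] = 1 − 6×108 / (7×48) = 1 − 648/336 ≈ -0.929

-0.929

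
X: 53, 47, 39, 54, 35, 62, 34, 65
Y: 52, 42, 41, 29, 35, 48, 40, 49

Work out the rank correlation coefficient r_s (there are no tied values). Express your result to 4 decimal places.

0.5000

Rank X: 5, 4, 3, 6, 2, 7, 1, 8
Rank Y: 8, 5, 4, 1, 2, 6, 3, 7
d = rank(X) − rank(Y): -3, -1, -1, 5, 0, 1, -2, 1; Σd² = 42
ρ = 1 − 6Σd² / [n(n²−1)] = 1 − 6×42 / (8×63) = 1 − 252/504 ≈ 0.5000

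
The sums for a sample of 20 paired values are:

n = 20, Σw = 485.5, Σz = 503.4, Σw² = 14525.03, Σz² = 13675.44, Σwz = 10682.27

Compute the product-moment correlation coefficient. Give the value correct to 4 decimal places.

-0.9268

r = (nΣwz − ΣwΣz) / √[(nΣw² − (Σw)²)(nΣz² − (Σz)²)]
Numerator: 20×10682.27 − 485.5×503.4 = -30755.3
Denominator: √[(290500.6 − 235710.25)(273508.8 − 253411.56)] = √[54790.35 × 20097.24] = 33183.3515
r = -30755.3 / 33183.3515 ≈ -0.9268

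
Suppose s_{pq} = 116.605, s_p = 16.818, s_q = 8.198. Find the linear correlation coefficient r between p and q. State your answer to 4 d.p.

r = Cov(p,q) / (s_p · s_q) = 116.605 / (16.818 × 8.198)
  = 116.605 / 137.8740 ≈ 0.8457

0.8457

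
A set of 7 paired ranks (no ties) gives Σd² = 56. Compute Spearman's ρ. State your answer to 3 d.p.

ρ = 1 − 6Σd² / [n(n²−1)] = 1 − 6×56 / (7×48)
  = 1 − 336/336 = 1 − 1.0000 ≈ 0.000

0.000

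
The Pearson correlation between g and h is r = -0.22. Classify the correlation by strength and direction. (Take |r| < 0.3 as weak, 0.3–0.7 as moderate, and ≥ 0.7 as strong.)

weak negative

r = -0.22 < 0 so the relationship is negative.
|r| = 0.22, which falls in the weak range.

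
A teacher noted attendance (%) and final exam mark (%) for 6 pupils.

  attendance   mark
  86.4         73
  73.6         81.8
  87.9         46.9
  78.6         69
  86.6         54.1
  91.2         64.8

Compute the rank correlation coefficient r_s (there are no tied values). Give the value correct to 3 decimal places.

Rank attendance: 3, 1, 5, 2, 4, 6
Rank mark: 5, 6, 1, 4, 2, 3
d = rank(attendance) − rank(mark): -2, -5, 4, -2, 2, 3; Σd² = 62
ρ = 1 − 6Σd² / [n(n²−1)] = 1 − 6×62 / (6×35) = 1 − 372/210 ≈ -0.771

-0.771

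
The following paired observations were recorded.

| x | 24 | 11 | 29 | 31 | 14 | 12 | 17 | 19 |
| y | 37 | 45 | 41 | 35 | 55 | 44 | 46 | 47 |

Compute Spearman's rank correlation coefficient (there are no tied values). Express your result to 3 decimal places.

Rank x: 6, 1, 7, 8, 3, 2, 4, 5
Rank y: 2, 5, 3, 1, 8, 4, 6, 7
d = rank(x) − rank(y): 4, -4, 4, 7, -5, -2, -2, -2; Σd² = 134
ρ = 1 − 6Σd² / [n(n²−1)] = 1 − 6×134 / (8×63) = 1 − 804/504 ≈ -0.595

-0.595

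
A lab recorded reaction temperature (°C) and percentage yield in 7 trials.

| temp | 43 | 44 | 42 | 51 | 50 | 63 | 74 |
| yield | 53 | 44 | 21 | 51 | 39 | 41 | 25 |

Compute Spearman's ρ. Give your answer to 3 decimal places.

Rank temp: 2, 3, 1, 5, 4, 6, 7
Rank yield: 7, 5, 1, 6, 3, 4, 2
d = rank(temp) − rank(yield): -5, -2, 0, -1, 1, 2, 5; Σd² = 60
ρ = 1 − 6Σd² / [n(n²−1)] = 1 − 6×60 / (7×48) = 1 − 360/336 ≈ -0.071

-0.071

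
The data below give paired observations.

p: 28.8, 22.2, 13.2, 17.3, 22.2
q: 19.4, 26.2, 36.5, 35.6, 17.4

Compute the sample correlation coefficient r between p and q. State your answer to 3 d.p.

-0.853

n = 5, Σp = 103.7, Σq = 135.1, Σp² = 2288.65, Σq² = 3965.17, Σpq = 2624.32
nΣpq − ΣpΣq = 13121.6 − 14009.87 = -888.27
nΣp² − (Σp)² = 11443.25 − 10753.69 = 689.56; nΣq² − (Σq)² = 19825.85 − 18252.01 = 1573.84
r = -888.27 / √(689.56 × 1573.84) = -888.27 / 1041.7567 ≈ -0.853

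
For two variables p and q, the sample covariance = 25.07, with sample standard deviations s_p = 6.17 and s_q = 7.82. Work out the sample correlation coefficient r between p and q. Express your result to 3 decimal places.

0.520

r = Cov(p,q) / (s_p · s_q) = 25.07 / (6.17 × 7.82)
  = 25.07 / 48.2494 ≈ 0.520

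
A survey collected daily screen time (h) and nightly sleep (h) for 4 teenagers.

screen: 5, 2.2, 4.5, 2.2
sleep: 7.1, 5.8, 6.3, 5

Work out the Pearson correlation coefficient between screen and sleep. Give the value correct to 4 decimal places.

n = 4, Σx = 13.9, Σy = 24.2, Σx² = 54.93, Σy² = 148.74, Σxy = 87.61
nΣxy − ΣxΣy = 350.44 − 336.38 = 14.06
nΣx² − (Σx)² = 219.72 − 193.21 = 26.51; nΣy² − (Σy)² = 594.96 − 585.64 = 9.32
r = 14.06 / √(26.51 × 9.32) = 14.06 / 15.7186 ≈ 0.8945

0.8945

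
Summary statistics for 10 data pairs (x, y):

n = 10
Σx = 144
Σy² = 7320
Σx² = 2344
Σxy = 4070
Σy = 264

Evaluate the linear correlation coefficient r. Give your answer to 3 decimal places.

r = (nΣxy − ΣxΣy) / √[(nΣx² − (Σx)²)(nΣy² − (Σy)²)]
Numerator: 10×4070 − 144×264 = 2684
Denominator: √[(23440 − 20736)(73200 − 69696)] = √[2704 × 3504] = 3078.1189
r = 2684 / 3078.1189 ≈ 0.872

0.872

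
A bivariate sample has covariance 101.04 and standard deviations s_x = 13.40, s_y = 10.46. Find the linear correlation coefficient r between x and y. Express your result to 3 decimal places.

0.721

r = Cov(x,y) / (s_x · s_y) = 101.04 / (13.40 × 10.46)
  = 101.04 / 140.1640 ≈ 0.721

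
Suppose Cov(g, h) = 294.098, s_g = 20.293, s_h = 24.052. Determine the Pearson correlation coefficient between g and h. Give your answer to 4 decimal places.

0.6026

r = Cov(g,h) / (s_g · s_h) = 294.098 / (20.293 × 24.052)
  = 294.098 / 488.0872 ≈ 0.6026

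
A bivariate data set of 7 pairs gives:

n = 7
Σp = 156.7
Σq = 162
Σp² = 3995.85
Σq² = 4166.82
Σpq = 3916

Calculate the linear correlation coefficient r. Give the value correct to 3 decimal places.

0.641

r = (nΣpq − ΣpΣq) / √[(nΣp² − (Σp)²)(nΣq² − (Σq)²)]
Numerator: 7×3916 − 156.7×162 = 2026.6
Denominator: √[(27970.95 − 24554.89)(29167.74 − 26244)] = √[3416.06 × 2923.74] = 3160.3277
r = 2026.6 / 3160.3277 ≈ 0.641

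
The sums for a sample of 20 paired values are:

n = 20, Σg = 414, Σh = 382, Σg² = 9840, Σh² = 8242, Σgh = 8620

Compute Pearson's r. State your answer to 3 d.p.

r = (nΣgh − ΣgΣh) / √[(nΣg² − (Σg)²)(nΣh² − (Σh)²)]
Numerator: 20×8620 − 414×382 = 14252
Denominator: √[(196800 − 171396)(164840 − 145924)] = √[25404 × 18916] = 21921.2697
r = 14252 / 21921.2697 ≈ 0.650

0.650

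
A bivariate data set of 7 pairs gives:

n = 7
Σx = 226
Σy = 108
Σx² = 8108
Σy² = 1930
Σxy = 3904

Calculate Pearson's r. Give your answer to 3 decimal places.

r = (nΣxy − ΣxΣy) / √[(nΣx² − (Σx)²)(nΣy² − (Σy)²)]
Numerator: 7×3904 − 226×108 = 2920
Denominator: √[(56756 − 51076)(13510 − 11664)] = √[5680 × 1846] = 3238.0982
r = 2920 / 3238.0982 ≈ 0.902

0.902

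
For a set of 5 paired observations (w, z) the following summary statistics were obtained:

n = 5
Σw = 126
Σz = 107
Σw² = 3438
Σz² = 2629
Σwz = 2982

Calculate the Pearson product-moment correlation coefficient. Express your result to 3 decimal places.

r = (nΣwz − ΣwΣz) / √[(nΣw² − (Σw)²)(nΣz² − (Σz)²)]
Numerator: 5×2982 − 126×107 = 1428
Denominator: √[(17190 − 15876)(13145 − 11449)] = √[1314 × 1696] = 1492.8309
r = 1428 / 1492.8309 ≈ 0.957

0.957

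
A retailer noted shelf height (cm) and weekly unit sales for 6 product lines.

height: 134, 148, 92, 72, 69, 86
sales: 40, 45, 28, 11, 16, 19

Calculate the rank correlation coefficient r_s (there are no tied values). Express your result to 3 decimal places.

Rank height: 5, 6, 4, 2, 1, 3
Rank sales: 5, 6, 4, 1, 2, 3
d = rank(height) − rank(sales): 0, 0, 0, 1, -1, 0; Σd² = 2
ρ = 1 − 6Σd² / [n(n²−1)] = 1 − 6×2 / (6×35) = 1 − 12/210 ≈ 0.943

0.943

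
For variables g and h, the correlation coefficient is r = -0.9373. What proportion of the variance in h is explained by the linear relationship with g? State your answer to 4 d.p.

0.8785

r² = (-0.9373)² = 0.8785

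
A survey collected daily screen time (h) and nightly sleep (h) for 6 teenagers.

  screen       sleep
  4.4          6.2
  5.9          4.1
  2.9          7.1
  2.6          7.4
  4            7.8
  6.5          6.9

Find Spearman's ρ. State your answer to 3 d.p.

Rank screen: 4, 5, 2, 1, 3, 6
Rank sleep: 2, 1, 4, 5, 6, 3
d = rank(screen) − rank(sleep): 2, 4, -2, -4, -3, 3; Σd² = 58
ρ = 1 − 6Σd² / [n(n²−1)] = 1 − 6×58 / (6×35) = 1 − 348/210 ≈ -0.657

-0.657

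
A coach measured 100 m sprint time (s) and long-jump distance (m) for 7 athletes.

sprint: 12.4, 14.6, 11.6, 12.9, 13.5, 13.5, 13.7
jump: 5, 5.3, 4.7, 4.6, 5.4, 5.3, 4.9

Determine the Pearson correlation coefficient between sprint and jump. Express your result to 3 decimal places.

0.646

n = 7, Σx = 92.2, Σy = 35.2, Σx² = 1220.08, Σy² = 177.6, Σxy = 464.82
nΣxy − ΣxΣy = 3253.74 − 3245.44 = 8.3
nΣx² − (Σx)² = 8540.56 − 8500.84 = 39.72; nΣy² − (Σy)² = 1243.2 − 1239.04 = 4.16
r = 8.3 / √(39.72 × 4.16) = 8.3 / 12.8544 ≈ 0.646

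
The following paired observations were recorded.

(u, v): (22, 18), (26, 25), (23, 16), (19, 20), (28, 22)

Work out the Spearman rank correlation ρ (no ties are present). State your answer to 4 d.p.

0.5000

Rank u: 2, 4, 3, 1, 5
Rank v: 2, 5, 1, 3, 4
d = rank(u) − rank(v): 0, -1, 2, -2, 1; Σd² = 10
ρ = 1 − 6Σd² / [n(n²−1)] = 1 − 6×10 / (5×24) = 1 − 60/120 ≈ 0.5000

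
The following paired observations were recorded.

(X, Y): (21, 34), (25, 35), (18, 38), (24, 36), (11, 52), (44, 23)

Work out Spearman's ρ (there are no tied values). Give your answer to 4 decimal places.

-0.8286

Rank X: 3, 5, 2, 4, 1, 6
Rank Y: 2, 3, 5, 4, 6, 1
d = rank(X) − rank(Y): 1, 2, -3, 0, -5, 5; Σd² = 64
ρ = 1 − 6Σd² / [n(n²−1)] = 1 − 6×64 / (6×35) = 1 − 384/210 ≈ -0.8286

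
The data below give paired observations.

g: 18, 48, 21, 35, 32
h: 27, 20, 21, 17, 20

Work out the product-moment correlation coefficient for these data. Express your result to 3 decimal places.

n = 5, Σg = 154, Σh = 105, Σg² = 5318, Σh² = 2259, Σgh = 3122
nΣgh − ΣgΣh = 15610 − 16170 = -560
nΣg² − (Σg)² = 26590 − 23716 = 2874; nΣh² − (Σh)² = 11295 − 11025 = 270
r = -560 / √(2874 × 270) = -560 / 880.8973 ≈ -0.636

-0.636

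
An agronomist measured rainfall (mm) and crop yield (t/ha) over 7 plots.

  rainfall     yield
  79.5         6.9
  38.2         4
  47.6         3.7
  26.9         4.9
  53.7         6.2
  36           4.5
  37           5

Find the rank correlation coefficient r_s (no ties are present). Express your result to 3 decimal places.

Rank rainfall: 7, 4, 5, 1, 6, 2, 3
Rank yield: 7, 2, 1, 4, 6, 3, 5
d = rank(rainfall) − rank(yield): 0, 2, 4, -3, 0, -1, -2; Σd² = 34
ρ = 1 − 6Σd² / [n(n²−1)] = 1 − 6×34 / (7×48) = 1 − 204/336 ≈ 0.393

0.393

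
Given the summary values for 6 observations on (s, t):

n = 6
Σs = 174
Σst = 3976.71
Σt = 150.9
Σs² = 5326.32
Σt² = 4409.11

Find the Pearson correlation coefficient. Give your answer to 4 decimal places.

r = (nΣst − ΣsΣt) / √[(nΣs² − (Σs)²)(nΣt² − (Σt)²)]
Numerator: 6×3976.71 − 174×150.9 = -2396.34
Denominator: √[(31957.92 − 30276)(26454.66 − 22770.81)] = √[1681.92 × 3683.85] = 2489.1647
r = -2396.34 / 2489.1647 ≈ -0.9627

-0.9627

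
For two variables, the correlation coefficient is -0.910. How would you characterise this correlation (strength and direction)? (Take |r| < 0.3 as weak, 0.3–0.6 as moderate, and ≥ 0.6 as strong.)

strong negative

r = -0.910 < 0 so the relationship is negative.
|r| = 0.910, which falls in the strong range.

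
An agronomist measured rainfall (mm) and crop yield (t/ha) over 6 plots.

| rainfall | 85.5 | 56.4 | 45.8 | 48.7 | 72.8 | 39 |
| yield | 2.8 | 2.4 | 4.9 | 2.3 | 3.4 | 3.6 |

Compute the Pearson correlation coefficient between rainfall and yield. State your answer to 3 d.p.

-0.311

n = 6, Σx = 348.2, Σy = 19.4, Σx² = 21781.38, Σy² = 67.42, Σxy = 1099.11
nΣxy − ΣxΣy = 6594.66 − 6755.08 = -160.42
nΣx² − (Σx)² = 130688.28 − 121243.24 = 9445.04; nΣy² − (Σy)² = 404.52 − 376.36 = 28.16
r = -160.42 / √(9445.04 × 28.16) = -160.42 / 515.7250 ≈ -0.311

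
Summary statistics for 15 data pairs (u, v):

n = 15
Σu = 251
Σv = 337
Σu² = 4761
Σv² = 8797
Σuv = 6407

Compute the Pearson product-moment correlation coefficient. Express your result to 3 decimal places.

0.926

r = (nΣuv − ΣuΣv) / √[(nΣu² − (Σu)²)(nΣv² − (Σv)²)]
Numerator: 15×6407 − 251×337 = 11518
Denominator: √[(71415 − 63001)(131955 − 113569)] = √[8414 × 18386] = 12437.8376
r = 11518 / 12437.8376 ≈ 0.926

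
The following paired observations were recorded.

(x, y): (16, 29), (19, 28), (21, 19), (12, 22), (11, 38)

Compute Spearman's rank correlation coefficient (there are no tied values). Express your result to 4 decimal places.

Rank x: 3, 4, 5, 2, 1
Rank y: 4, 3, 1, 2, 5
d = rank(x) − rank(y): -1, 1, 4, 0, -4; Σd² = 34
ρ = 1 − 6Σd² / [n(n²−1)] = 1 − 6×34 / (5×24) = 1 − 204/120 ≈ -0.7000

-0.7000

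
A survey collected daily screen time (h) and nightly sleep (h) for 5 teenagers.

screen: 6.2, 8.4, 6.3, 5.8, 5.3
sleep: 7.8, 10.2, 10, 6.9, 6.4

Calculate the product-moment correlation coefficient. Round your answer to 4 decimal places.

n = 5, Σx = 32, Σy = 41.3, Σx² = 210.42, Σy² = 353.45, Σxy = 270.98
nΣxy − ΣxΣy = 1354.9 − 1321.6 = 33.3
nΣx² − (Σx)² = 1052.1 − 1024 = 28.1; nΣy² − (Σy)² = 1767.25 − 1705.69 = 61.56
r = 33.3 / √(28.1 × 61.56) = 33.3 / 41.5913 ≈ 0.8006

0.8006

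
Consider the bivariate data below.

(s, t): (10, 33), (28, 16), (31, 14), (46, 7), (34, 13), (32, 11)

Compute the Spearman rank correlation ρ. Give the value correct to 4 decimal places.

-0.9429

Rank s: 1, 2, 3, 6, 5, 4
Rank t: 6, 5, 4, 1, 3, 2
d = rank(s) − rank(t): -5, -3, -1, 5, 2, 2; Σd² = 68
ρ = 1 − 6Σd² / [n(n²−1)] = 1 − 6×68 / (6×35) = 1 − 408/210 ≈ -0.9429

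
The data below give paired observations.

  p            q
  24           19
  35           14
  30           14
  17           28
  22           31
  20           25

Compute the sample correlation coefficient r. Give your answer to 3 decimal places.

-0.856

n = 6, Σp = 148, Σq = 131, Σp² = 3874, Σq² = 3123, Σpq = 3024
nΣpq − ΣpΣq = 18144 − 19388 = -1244
nΣp² − (Σp)² = 23244 − 21904 = 1340; nΣq² − (Σq)² = 18738 − 17161 = 1577
r = -1244 / √(1340 × 1577) = -1244 / 1453.6781 ≈ -0.856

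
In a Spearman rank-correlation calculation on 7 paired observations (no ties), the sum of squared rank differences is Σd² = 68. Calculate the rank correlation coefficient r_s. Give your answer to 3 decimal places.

-0.214

ρ = 1 − 6Σd² / [n(n²−1)] = 1 − 6×68 / (7×48)
  = 1 − 408/336 = 1 − 1.2143 ≈ -0.214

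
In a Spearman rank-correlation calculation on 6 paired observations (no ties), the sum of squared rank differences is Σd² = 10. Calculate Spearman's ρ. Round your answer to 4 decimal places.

ρ = 1 − 6Σd² / [n(n²−1)] = 1 − 6×10 / (6×35)
  = 1 − 60/210 = 1 − 0.28571 ≈ 0.7143

0.7143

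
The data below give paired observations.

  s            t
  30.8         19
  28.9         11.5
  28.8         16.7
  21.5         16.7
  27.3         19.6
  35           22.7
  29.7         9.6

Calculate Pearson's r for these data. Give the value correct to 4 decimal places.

n = 7, Σs = 202, Σt = 115.8, Σs² = 5927.92, Σt² = 2042.64, Σst = 3372.26
nΣst − ΣsΣt = 23605.82 − 23391.6 = 214.22
nΣs² − (Σs)² = 41495.44 − 40804 = 691.44; nΣt² − (Σt)² = 14298.48 − 13409.64 = 888.84
r = 214.22 / √(691.44 × 888.84) = 214.22 / 783.9512 ≈ 0.2733

0.2733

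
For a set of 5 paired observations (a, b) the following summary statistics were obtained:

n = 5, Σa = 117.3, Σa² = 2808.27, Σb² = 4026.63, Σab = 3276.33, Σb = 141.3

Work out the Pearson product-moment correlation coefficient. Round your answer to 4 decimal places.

r = (nΣab − ΣaΣb) / √[(nΣa² − (Σa)²)(nΣb² − (Σb)²)]
Numerator: 5×3276.33 − 117.3×141.3 = -192.84
Denominator: √[(14041.35 − 13759.29)(20133.15 − 19965.69)] = √[282.06 × 167.46] = 217.3333
r = -192.84 / 217.3333 ≈ -0.8873

-0.8873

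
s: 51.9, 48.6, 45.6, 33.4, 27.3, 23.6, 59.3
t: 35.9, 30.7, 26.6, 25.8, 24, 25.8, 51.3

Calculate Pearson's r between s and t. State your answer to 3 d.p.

n = 7, Σs = 289.7, Σt = 220.1, Σs² = 13069.23, Σt² = 7477.83, Σst = 9736.08
nΣst − ΣsΣt = 68152.56 − 63762.97 = 4389.59
nΣs² − (Σs)² = 91484.61 − 83926.09 = 7558.52; nΣt² − (Σt)² = 52344.81 − 48444.01 = 3900.8
r = 4389.59 / √(7558.52 × 3900.8) = 4389.59 / 5429.9424 ≈ 0.808

0.808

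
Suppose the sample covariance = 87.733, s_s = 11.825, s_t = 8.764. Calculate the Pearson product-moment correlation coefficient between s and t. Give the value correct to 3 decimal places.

r = Cov(s,t) / (s_s · s_t) = 87.733 / (11.825 × 8.764)
  = 87.733 / 103.6343 ≈ 0.847

0.847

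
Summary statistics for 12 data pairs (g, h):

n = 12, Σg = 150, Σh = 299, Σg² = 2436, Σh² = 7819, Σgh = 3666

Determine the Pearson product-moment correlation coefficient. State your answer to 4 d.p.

r = (nΣgh − ΣgΣh) / √[(nΣg² − (Σg)²)(nΣh² − (Σh)²)]
Numerator: 12×3666 − 150×299 = -858
Denominator: √[(29232 − 22500)(93828 − 89401)] = √[6732 × 4427] = 5459.1725
r = -858 / 5459.1725 ≈ -0.1572

-0.1572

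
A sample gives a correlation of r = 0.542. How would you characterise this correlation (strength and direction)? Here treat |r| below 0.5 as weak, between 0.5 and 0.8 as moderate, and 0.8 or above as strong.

moderate positive

r = 0.542 > 0 so the relationship is positive.
|r| = 0.542, which falls in the moderate range.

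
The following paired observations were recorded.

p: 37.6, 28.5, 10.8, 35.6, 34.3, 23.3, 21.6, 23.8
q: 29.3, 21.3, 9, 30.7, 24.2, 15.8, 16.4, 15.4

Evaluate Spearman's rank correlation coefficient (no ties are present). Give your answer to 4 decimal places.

Rank p: 8, 5, 1, 7, 6, 3, 2, 4
Rank q: 7, 5, 1, 8, 6, 3, 4, 2
d = rank(p) − rank(q): 1, 0, 0, -1, 0, 0, -2, 2; Σd² = 10
ρ = 1 − 6Σd² / [n(n²−1)] = 1 − 6×10 / (8×63) = 1 − 60/504 ≈ 0.8810

0.8810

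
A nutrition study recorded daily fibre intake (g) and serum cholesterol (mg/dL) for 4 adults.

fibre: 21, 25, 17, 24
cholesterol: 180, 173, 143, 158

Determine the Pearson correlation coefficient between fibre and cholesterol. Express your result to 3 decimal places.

n = 4, Σx = 87, Σy = 654, Σx² = 1931, Σy² = 107742, Σxy = 14328
nΣxy − ΣxΣy = 57312 − 56898 = 414
nΣx² − (Σx)² = 7724 − 7569 = 155; nΣy² − (Σy)² = 430968 − 427716 = 3252
r = 414 / √(155 × 3252) = 414 / 709.9718 ≈ 0.583

0.583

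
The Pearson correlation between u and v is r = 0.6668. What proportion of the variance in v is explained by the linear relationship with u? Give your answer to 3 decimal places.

0.445

r² = (0.6668)² = 0.445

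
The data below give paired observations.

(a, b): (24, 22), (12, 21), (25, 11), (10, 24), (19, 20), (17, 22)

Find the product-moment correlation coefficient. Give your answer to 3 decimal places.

n = 6, Σa = 107, Σb = 120, Σa² = 2095, Σb² = 2506, Σab = 2049
nΣab − ΣaΣb = 12294 − 12840 = -546
nΣa² − (Σa)² = 12570 − 11449 = 1121; nΣb² − (Σb)² = 15036 − 14400 = 636
r = -546 / √(1121 × 636) = -546 / 844.3672 ≈ -0.647

-0.647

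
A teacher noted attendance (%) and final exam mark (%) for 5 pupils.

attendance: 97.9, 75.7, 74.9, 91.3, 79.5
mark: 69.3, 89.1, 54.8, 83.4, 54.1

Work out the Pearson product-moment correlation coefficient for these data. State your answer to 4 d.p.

0.2127

n = 5, Σx = 419.3, Σy = 350.7, Σx² = 35580.85, Σy² = 25626.71, Σxy = 29549.23
nΣxy − ΣxΣy = 147746.15 − 147048.51 = 697.64
nΣx² − (Σx)² = 177904.25 − 175812.49 = 2091.76; nΣy² − (Σy)² = 128133.55 − 122990.49 = 5143.06
r = 697.64 / √(2091.76 × 5143.06) = 697.64 / 3279.9462 ≈ 0.2127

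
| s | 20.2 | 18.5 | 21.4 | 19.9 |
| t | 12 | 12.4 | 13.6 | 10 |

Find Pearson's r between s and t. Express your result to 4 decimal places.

n = 4, Σs = 80, Σt = 48, Σs² = 1604.26, Σt² = 582.72, Σst = 961.84
nΣst − ΣsΣt = 3847.36 − 3840 = 7.36
nΣs² − (Σs)² = 6417.04 − 6400 = 17.04; nΣt² − (Σt)² = 2330.88 − 2304 = 26.88
r = 7.36 / √(17.04 × 26.88) = 7.36 / 21.4018 ≈ 0.3439

0.3439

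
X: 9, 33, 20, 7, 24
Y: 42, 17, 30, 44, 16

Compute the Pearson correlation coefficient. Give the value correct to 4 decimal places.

-0.9438

n = 5, ΣX = 93, ΣY = 149, ΣX² = 2195, ΣY² = 5145, ΣXY = 2231
nΣXY − ΣXΣY = 11155 − 13857 = -2702
nΣX² − (ΣX)² = 10975 − 8649 = 2326; nΣY² − (ΣY)² = 25725 − 22201 = 3524
r = -2702 / √(2326 × 3524) = -2702 / 2863.0096 ≈ -0.9438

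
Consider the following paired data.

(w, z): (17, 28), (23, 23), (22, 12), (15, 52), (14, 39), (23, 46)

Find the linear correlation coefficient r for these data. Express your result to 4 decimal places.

n = 6, Σw = 114, Σz = 200, Σw² = 2252, Σz² = 7798, Σwz = 3653
nΣwz − ΣwΣz = 21918 − 22800 = -882
nΣw² − (Σw)² = 13512 − 12996 = 516; nΣz² − (Σz)² = 46788 − 40000 = 6788
r = -882 / √(516 × 6788) = -882 / 1871.5256 ≈ -0.4713

-0.4713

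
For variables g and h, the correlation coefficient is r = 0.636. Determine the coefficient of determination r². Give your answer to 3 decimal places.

0.404

r² = (0.636)² = 0.404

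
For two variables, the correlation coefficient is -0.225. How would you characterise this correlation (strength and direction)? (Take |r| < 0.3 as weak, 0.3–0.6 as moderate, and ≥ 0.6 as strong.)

r = -0.225 < 0 so the relationship is negative.
|r| = 0.225, which falls in the weak range.

weak negative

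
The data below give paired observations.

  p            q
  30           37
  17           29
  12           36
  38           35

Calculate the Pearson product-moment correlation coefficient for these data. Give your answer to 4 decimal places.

n = 4, Σp = 97, Σq = 137, Σp² = 2777, Σq² = 4731, Σpq = 3365
nΣpq − ΣpΣq = 13460 − 13289 = 171
nΣp² − (Σp)² = 11108 − 9409 = 1699; nΣq² − (Σq)² = 18924 − 18769 = 155
r = 171 / √(1699 × 155) = 171 / 513.1715 ≈ 0.3332

0.3332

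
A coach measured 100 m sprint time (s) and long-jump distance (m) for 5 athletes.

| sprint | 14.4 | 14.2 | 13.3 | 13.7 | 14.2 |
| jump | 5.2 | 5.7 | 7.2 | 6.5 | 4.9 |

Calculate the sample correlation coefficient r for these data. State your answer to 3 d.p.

n = 5, Σx = 69.8, Σy = 29.5, Σx² = 975.22, Σy² = 177.63, Σxy = 410.21
nΣxy − ΣxΣy = 2051.05 − 2059.1 = -8.05
nΣx² − (Σx)² = 4876.1 − 4872.04 = 4.06; nΣy² − (Σy)² = 888.15 − 870.25 = 17.9
r = -8.05 / √(4.06 × 17.9) = -8.05 / 8.5249 ≈ -0.944

-0.944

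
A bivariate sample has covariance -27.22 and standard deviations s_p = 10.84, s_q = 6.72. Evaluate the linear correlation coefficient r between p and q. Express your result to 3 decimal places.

-0.374

r = Cov(p,q) / (s_p · s_q) = -27.22 / (10.84 × 6.72)
  = -27.22 / 72.8448 ≈ -0.374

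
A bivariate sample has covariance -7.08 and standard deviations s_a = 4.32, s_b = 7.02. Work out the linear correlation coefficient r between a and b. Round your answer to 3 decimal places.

r = Cov(a,b) / (s_a · s_b) = -7.08 / (4.32 × 7.02)
  = -7.08 / 30.3264 ≈ -0.233

-0.233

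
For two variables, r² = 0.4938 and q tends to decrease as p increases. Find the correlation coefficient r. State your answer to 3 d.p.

-0.703

|r| = √0.4938 = 0.703
The association is negative, so r = −0.703.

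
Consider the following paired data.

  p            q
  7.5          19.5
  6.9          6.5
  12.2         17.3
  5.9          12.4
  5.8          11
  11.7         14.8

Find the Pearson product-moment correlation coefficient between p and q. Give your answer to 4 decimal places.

n = 6, Σp = 50, Σq = 81.5, Σp² = 458.04, Σq² = 1215.59, Σpq = 712.28
nΣpq − ΣpΣq = 4273.68 − 4075 = 198.68
nΣp² − (Σp)² = 2748.24 − 2500 = 248.24; nΣq² − (Σq)² = 7293.54 − 6642.25 = 651.29
r = 198.68 / √(248.24 × 651.29) = 198.68 / 402.0898 ≈ 0.4941

0.4941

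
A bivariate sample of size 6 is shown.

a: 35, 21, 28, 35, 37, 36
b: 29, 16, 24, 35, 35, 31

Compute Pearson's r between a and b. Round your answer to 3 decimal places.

n = 6, Σa = 192, Σb = 170, Σa² = 6340, Σb² = 5084, Σab = 5659
nΣab − ΣaΣb = 33954 − 32640 = 1314
nΣa² − (Σa)² = 38040 − 36864 = 1176; nΣb² − (Σb)² = 30504 − 28900 = 1604
r = 1314 / √(1176 × 1604) = 1314 / 1373.4278 ≈ 0.957

0.957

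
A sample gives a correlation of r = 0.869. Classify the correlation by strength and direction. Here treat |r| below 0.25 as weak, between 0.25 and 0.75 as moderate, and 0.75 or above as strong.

strong positive

r = 0.869 > 0 so the relationship is positive.
|r| = 0.869, which falls in the strong range.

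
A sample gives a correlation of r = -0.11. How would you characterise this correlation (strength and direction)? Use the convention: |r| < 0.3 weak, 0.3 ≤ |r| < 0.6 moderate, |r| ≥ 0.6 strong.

r = -0.11 < 0 so the relationship is negative.
|r| = 0.11, which falls in the weak range.

weak negative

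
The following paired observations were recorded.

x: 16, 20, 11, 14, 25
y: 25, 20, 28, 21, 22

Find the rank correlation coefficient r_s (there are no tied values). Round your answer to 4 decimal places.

-0.5000

Rank x: 3, 4, 1, 2, 5
Rank y: 4, 1, 5, 2, 3
d = rank(x) − rank(y): -1, 3, -4, 0, 2; Σd² = 30
ρ = 1 − 6Σd² / [n(n²−1)] = 1 − 6×30 / (5×24) = 1 − 180/120 ≈ -0.5000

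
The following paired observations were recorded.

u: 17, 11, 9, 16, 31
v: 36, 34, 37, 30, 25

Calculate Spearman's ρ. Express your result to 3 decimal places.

-0.700

Rank u: 4, 2, 1, 3, 5
Rank v: 4, 3, 5, 2, 1
d = rank(u) − rank(v): 0, -1, -4, 1, 4; Σd² = 34
ρ = 1 − 6Σd² / [n(n²−1)] = 1 − 6×34 / (5×24) = 1 − 204/120 ≈ -0.700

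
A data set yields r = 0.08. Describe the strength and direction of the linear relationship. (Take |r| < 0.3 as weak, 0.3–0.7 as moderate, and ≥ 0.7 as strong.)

weak positive

r = 0.08 > 0 so the relationship is positive.
|r| = 0.08, which falls in the weak range.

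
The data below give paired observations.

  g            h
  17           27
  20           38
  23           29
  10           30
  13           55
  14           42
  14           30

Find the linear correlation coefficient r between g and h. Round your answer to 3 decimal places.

n = 7, Σg = 111, Σh = 251, Σg² = 1879, Σh² = 9603, Σgh = 3909
nΣgh − ΣgΣh = 27363 − 27861 = -498
nΣg² − (Σg)² = 13153 − 12321 = 832; nΣh² − (Σh)² = 67221 − 63001 = 4220
r = -498 / √(832 × 4220) = -498 / 1873.7769 ≈ -0.266

-0.266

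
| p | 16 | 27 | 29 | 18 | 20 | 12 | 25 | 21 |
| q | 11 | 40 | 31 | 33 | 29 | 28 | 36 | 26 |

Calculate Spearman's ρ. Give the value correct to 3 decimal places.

0.595

Rank p: 2, 7, 8, 3, 4, 1, 6, 5
Rank q: 1, 8, 5, 6, 4, 3, 7, 2
d = rank(p) − rank(q): 1, -1, 3, -3, 0, -2, -1, 3; Σd² = 34
ρ = 1 − 6Σd² / [n(n²−1)] = 1 − 6×34 / (8×63) = 1 − 204/504 ≈ 0.595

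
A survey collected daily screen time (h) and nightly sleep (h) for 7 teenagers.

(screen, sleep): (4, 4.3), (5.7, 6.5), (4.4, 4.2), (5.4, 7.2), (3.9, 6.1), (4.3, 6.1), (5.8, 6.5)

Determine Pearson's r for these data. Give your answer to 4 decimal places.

n = 7, Σx = 33.5, Σy = 40.9, Σx² = 164.35, Σy² = 246.89, Σxy = 199.33
nΣxy − ΣxΣy = 1395.31 − 1370.15 = 25.16
nΣx² − (Σx)² = 1150.45 − 1122.25 = 28.2; nΣy² − (Σy)² = 1728.23 − 1672.81 = 55.42
r = 25.16 / √(28.2 × 55.42) = 25.16 / 39.5328 ≈ 0.6364

0.6364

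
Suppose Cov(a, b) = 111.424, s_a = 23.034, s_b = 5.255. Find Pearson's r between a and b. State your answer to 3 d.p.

0.921

r = Cov(a,b) / (s_a · s_b) = 111.424 / (23.034 × 5.255)
  = 111.424 / 121.0437 ≈ 0.921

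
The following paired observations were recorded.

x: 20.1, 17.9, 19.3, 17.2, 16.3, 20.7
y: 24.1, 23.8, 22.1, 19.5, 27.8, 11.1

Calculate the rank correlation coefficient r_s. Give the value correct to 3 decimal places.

Rank x: 5, 3, 4, 2, 1, 6
Rank y: 5, 4, 3, 2, 6, 1
d = rank(x) − rank(y): 0, -1, 1, 0, -5, 5; Σd² = 52
ρ = 1 − 6Σd² / [n(n²−1)] = 1 − 6×52 / (6×35) = 1 − 312/210 ≈ -0.486

-0.486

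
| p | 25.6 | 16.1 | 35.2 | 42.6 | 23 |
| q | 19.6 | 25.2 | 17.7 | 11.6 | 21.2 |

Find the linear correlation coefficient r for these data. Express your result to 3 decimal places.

n = 5, Σp = 142.5, Σq = 95.3, Σp² = 4497.37, Σq² = 1916.49, Σpq = 2512.28
nΣpq − ΣpΣq = 12561.4 − 13580.25 = -1018.85
nΣp² − (Σp)² = 22486.85 − 20306.25 = 2180.6; nΣq² − (Σq)² = 9582.45 − 9082.09 = 500.36
r = -1018.85 / √(2180.6 × 500.36) = -1018.85 / 1044.5502 ≈ -0.975

-0.975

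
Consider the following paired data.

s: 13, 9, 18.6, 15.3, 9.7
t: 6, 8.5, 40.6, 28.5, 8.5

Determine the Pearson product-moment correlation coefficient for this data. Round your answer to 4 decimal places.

n = 5, Σs = 65.6, Σt = 92.1, Σs² = 924.14, Σt² = 2641.11, Σst = 1428.16
nΣst − ΣsΣt = 7140.8 − 6041.76 = 1099.04
nΣs² − (Σs)² = 4620.7 − 4303.36 = 317.34; nΣt² − (Σt)² = 13205.55 − 8482.41 = 4723.14
r = 1099.04 / √(317.34 × 4723.14) = 1099.04 / 1224.2717 ≈ 0.8977

0.8977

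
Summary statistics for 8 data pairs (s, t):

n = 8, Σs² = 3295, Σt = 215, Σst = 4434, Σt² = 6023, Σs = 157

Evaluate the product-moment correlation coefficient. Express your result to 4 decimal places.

r = (nΣst − ΣsΣt) / √[(nΣs² − (Σs)²)(nΣt² − (Σt)²)]
Numerator: 8×4434 − 157×215 = 1717
Denominator: √[(26360 − 24649)(48184 − 46225)] = √[1711 × 1959] = 1830.8056
r = 1717 / 1830.8056 ≈ 0.9378

0.9378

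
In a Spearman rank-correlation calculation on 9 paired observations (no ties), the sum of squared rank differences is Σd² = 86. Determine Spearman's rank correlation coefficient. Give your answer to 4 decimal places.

ρ = 1 − 6Σd² / [n(n²−1)] = 1 − 6×86 / (9×80)
  = 1 − 516/720 = 1 − 0.71667 ≈ 0.2833

0.2833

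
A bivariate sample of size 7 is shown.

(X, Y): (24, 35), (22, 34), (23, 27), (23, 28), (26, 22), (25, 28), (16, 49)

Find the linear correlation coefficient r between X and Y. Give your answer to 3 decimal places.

-0.916

n = 7, ΣX = 159, ΣY = 223, ΣX² = 3675, ΣY² = 7563, ΣXY = 4909
nΣXY − ΣXΣY = 34363 − 35457 = -1094
nΣX² − (ΣX)² = 25725 − 25281 = 444; nΣY² − (ΣY)² = 52941 − 49729 = 3212
r = -1094 / √(444 × 3212) = -1094 / 1194.2060 ≈ -0.916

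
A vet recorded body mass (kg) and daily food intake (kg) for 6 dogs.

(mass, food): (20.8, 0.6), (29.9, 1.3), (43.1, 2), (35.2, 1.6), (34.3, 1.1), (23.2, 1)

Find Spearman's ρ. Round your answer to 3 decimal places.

0.943

Rank mass: 1, 3, 6, 5, 4, 2
Rank food: 1, 4, 6, 5, 3, 2
d = rank(mass) − rank(food): 0, -1, 0, 0, 1, 0; Σd² = 2
ρ = 1 − 6Σd² / [n(n²−1)] = 1 − 6×2 / (6×35) = 1 − 12/210 ≈ 0.943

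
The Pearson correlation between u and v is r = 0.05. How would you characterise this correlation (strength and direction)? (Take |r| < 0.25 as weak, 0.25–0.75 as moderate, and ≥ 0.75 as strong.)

weak positive

r = 0.05 > 0 so the relationship is positive.
|r| = 0.05, which falls in the weak range.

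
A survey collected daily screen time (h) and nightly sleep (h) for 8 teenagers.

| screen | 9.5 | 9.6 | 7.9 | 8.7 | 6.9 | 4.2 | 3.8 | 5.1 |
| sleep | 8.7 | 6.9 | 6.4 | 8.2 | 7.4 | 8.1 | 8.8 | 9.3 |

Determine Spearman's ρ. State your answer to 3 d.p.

-0.429

Rank screen: 7, 8, 5, 6, 4, 2, 1, 3
Rank sleep: 6, 2, 1, 5, 3, 4, 7, 8
d = rank(screen) − rank(sleep): 1, 6, 4, 1, 1, -2, -6, -5; Σd² = 120
ρ = 1 − 6Σd² / [n(n²−1)] = 1 − 6×120 / (8×63) = 1 − 720/504 ≈ -0.429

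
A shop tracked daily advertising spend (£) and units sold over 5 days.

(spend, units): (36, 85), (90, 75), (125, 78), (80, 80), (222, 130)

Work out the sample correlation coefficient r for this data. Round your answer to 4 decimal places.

n = 5, Σx = 553, Σy = 448, Σx² = 80705, Σy² = 42234, Σxy = 54820
nΣxy − ΣxΣy = 274100 − 247744 = 26356
nΣx² − (Σx)² = 403525 − 305809 = 97716; nΣy² − (Σy)² = 211170 − 200704 = 10466
r = 26356 / √(97716 × 10466) = 26356 / 31979.6131 ≈ 0.8242

0.8242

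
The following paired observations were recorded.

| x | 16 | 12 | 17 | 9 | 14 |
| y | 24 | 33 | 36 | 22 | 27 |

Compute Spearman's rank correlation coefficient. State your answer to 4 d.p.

Rank x: 4, 2, 5, 1, 3
Rank y: 2, 4, 5, 1, 3
d = rank(x) − rank(y): 2, -2, 0, 0, 0; Σd² = 8
ρ = 1 − 6Σd² / [n(n²−1)] = 1 − 6×8 / (5×24) = 1 − 48/120 ≈ 0.6000

0.6000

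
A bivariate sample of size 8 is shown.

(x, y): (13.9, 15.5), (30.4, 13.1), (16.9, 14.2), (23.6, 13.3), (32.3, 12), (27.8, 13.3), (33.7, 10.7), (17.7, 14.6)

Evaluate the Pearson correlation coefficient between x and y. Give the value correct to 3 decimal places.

n = 8, Σx = 196.3, Σy = 106.7, Σx² = 5225.05, Σy² = 1438.93, Σxy = 2543.9
nΣxy − ΣxΣy = 20351.2 − 20945.21 = -594.01
nΣx² − (Σx)² = 41800.4 − 38533.69 = 3266.71; nΣy² − (Σy)² = 11511.44 − 11384.89 = 126.55
r = -594.01 / √(3266.71 × 126.55) = -594.01 / 642.9636 ≈ -0.924

-0.924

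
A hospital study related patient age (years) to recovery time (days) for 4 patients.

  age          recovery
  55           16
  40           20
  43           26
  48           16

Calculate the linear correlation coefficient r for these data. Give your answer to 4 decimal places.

-0.6561

n = 4, Σx = 186, Σy = 78, Σx² = 8778, Σy² = 1588, Σxy = 3566
nΣxy − ΣxΣy = 14264 − 14508 = -244
nΣx² − (Σx)² = 35112 − 34596 = 516; nΣy² − (Σy)² = 6352 − 6084 = 268
r = -244 / √(516 × 268) = -244 / 371.8709 ≈ -0.6561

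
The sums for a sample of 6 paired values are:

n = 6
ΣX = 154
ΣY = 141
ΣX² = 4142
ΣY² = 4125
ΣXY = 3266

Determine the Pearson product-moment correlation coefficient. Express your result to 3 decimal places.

r = (nΣXY − ΣXΣY) / √[(nΣX² − (ΣX)²)(nΣY² − (ΣY)²)]
Numerator: 6×3266 − 154×141 = -2118
Denominator: √[(24852 − 23716)(24750 − 19881)] = √[1136 × 4869] = 2351.8469
r = -2118 / 2351.8469 ≈ -0.901

-0.901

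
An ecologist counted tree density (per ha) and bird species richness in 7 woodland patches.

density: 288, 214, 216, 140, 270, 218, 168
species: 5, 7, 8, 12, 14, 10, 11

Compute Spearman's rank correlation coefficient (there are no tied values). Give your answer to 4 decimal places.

-0.3214

Rank density: 7, 3, 4, 1, 6, 5, 2
Rank species: 1, 2, 3, 6, 7, 4, 5
d = rank(density) − rank(species): 6, 1, 1, -5, -1, 1, -3; Σd² = 74
ρ = 1 − 6Σd² / [n(n²−1)] = 1 − 6×74 / (7×48) = 1 − 444/336 ≈ -0.3214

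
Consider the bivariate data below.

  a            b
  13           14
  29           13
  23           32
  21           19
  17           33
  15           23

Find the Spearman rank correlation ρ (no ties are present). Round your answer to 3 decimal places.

Rank a: 1, 6, 5, 4, 3, 2
Rank b: 2, 1, 5, 3, 6, 4
d = rank(a) − rank(b): -1, 5, 0, 1, -3, -2; Σd² = 40
ρ = 1 − 6Σd² / [n(n²−1)] = 1 − 6×40 / (6×35) = 1 − 240/210 ≈ -0.143

-0.143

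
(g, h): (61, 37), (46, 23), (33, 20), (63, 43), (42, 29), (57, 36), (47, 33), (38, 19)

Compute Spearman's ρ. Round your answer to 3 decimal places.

0.952

Rank g: 7, 4, 1, 8, 3, 6, 5, 2
Rank h: 7, 3, 2, 8, 4, 6, 5, 1
d = rank(g) − rank(h): 0, 1, -1, 0, -1, 0, 0, 1; Σd² = 4
ρ = 1 − 6Σd² / [n(n²−1)] = 1 − 6×4 / (8×63) = 1 − 24/504 ≈ 0.952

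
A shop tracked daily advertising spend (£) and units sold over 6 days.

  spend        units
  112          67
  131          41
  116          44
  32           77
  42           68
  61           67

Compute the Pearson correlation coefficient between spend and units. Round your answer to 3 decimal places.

n = 6, Σx = 494, Σy = 364, Σx² = 49670, Σy² = 23148, Σxy = 27386
nΣxy − ΣxΣy = 164316 − 179816 = -15500
nΣx² − (Σx)² = 298020 − 244036 = 53984; nΣy² − (Σy)² = 138888 − 132496 = 6392
r = -15500 / √(53984 × 6392) = -15500 / 18575.9449 ≈ -0.834

-0.834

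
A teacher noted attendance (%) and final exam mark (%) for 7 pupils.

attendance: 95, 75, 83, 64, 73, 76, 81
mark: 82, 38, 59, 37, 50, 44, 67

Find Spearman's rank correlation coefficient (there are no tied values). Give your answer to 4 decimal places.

Rank attendance: 7, 3, 6, 1, 2, 4, 5
Rank mark: 7, 2, 5, 1, 4, 3, 6
d = rank(attendance) − rank(mark): 0, 1, 1, 0, -2, 1, -1; Σd² = 8
ρ = 1 − 6Σd² / [n(n²−1)] = 1 − 6×8 / (7×48) = 1 − 48/336 ≈ 0.8571

0.8571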